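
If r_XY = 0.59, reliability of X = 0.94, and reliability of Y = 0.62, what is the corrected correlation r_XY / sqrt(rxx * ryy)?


r_corrected = rxy / sqrt(rxx * ryy)
= 0.59 / sqrt(0.94 * 0.62)
= 0.59 / sqrt(0.5828)
= 0.59 / 0.763413
r_corrected = 0.7728

0.7728


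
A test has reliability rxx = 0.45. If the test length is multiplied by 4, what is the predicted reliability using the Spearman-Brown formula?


r_new = (n * rxx) / (1 + (n-1) * rxx)
r_new = (4 * 0.45) / (1 + 3 * 0.45)
r_new = 1.8 / 2.35
r_new = 0.766

0.766


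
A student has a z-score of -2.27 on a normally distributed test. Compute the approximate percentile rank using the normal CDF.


CDF(z) = 0.5 * (1 + erf(z/sqrt(2)))
erf(-1.6051) = -0.9768
CDF = 0.0116
Percentile rank = 0.0116 * 100 = 1.16

1.16


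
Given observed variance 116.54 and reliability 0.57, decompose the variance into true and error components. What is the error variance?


var_true = rxx * var_obs = 0.57 * 116.54 = 66.4278
var_error = var_obs - var_true
var_error = 116.54 - 66.4278
var_error = 50.1122

50.1122


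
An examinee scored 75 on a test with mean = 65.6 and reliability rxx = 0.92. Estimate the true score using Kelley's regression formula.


T_est = rxx * X + (1 - rxx) * mean
T_est = 0.92 * 75 + 0.08 * 65.6
T_est = 69.0 + 5.248
T_est = 74.248

74.248


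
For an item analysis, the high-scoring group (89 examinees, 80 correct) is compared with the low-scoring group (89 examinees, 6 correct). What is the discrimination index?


p_upper = 80/89 = 0.8989
p_lower = 6/89 = 0.0674
D = 0.8989 - 0.0674 = 0.8315

0.8315


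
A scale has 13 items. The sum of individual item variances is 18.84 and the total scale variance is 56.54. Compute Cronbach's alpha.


alpha = (k/(k-1)) * (1 - sum(si^2)/s_total^2)
= (13/12) * (1 - 18.84/56.54)
alpha = 0.7223

0.7223


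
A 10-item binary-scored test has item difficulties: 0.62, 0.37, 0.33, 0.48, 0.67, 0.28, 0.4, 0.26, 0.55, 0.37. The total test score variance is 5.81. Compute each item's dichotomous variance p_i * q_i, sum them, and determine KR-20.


For each item, compute p_i * q_i:
  Item 1: 0.62 * 0.38 = 0.2356
  Item 2: 0.37 * 0.63 = 0.2331
  Item 3: 0.33 * 0.67 = 0.2211
  Item 4: 0.48 * 0.52 = 0.2496
  Item 5: 0.67 * 0.33 = 0.2211
  Item 6: 0.28 * 0.72 = 0.2016
  Item 7: 0.4 * 0.6 = 0.24
  Item 8: 0.26 * 0.74 = 0.1924
  Item 9: 0.55 * 0.45 = 0.2475
  Item 10: 0.37 * 0.63 = 0.2331
Sum(p_i * q_i) = 0.2356 + 0.2331 + 0.2211 + 0.2496 + 0.2211 + 0.2016 + 0.24 + 0.1924 + 0.2475 + 0.2331 = 2.2751
KR-20 = (k/(k-1)) * (1 - Sum(p_i*q_i) / Var_total)
= (10/9) * (1 - 2.2751/5.81)
= 1.1111 * 0.6084
KR-20 = 0.676

0.676


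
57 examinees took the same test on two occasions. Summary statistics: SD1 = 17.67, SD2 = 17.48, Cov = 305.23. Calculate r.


r = cov(X,Y) / (SD_X * SD_Y)
r = 305.23 / (17.67 * 17.48)
r = 305.23 / 308.8716
r = 0.9882

0.9882


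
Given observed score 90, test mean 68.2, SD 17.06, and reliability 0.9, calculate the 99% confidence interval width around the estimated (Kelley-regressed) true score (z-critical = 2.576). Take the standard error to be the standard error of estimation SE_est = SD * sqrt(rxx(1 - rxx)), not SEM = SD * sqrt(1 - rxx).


True score estimate = 0.9*90 + 0.1*68.2 = 87.82
SE_est = SD * sqrt(rxx * (1 - rxx)) = 17.06 * sqrt(0.9 * 0.1) = 17.06 * sqrt(0.09) = 5.118
CI = T_est +/- z * SE_est, so width = 2 * z * SE_est = 2 * 2.576 * 5.118
Width = 26.3679

26.3679


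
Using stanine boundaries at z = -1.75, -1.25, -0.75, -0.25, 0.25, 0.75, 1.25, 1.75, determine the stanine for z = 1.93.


Stanine boundaries: [-1.75, -1.25, -0.75, -0.25, 0.25, 0.75, 1.25, 1.75]
z = 1.93
Check each boundary:
  z >= -1.75 -> could be stanine 2
  z >= -1.25 -> could be stanine 3
  z >= -0.75 -> could be stanine 4
  z >= -0.25 -> could be stanine 5
  z >= 0.25 -> could be stanine 6
  z >= 0.75 -> could be stanine 7
  z >= 1.25 -> could be stanine 8
  z >= 1.75 -> could be stanine 9
Highest qualifying boundary gives stanine = 9

9


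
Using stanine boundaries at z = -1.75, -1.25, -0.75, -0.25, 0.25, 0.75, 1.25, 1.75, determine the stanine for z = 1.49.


Stanine boundaries: [-1.75, -1.25, -0.75, -0.25, 0.25, 0.75, 1.25, 1.75]
z = 1.49
Check each boundary:
  z >= -1.75 -> could be stanine 2
  z >= -1.25 -> could be stanine 3
  z >= -0.75 -> could be stanine 4
  z >= -0.25 -> could be stanine 5
  z >= 0.25 -> could be stanine 6
  z >= 0.75 -> could be stanine 7
  z >= 1.25 -> could be stanine 8
  z < 1.75
Highest qualifying boundary gives stanine = 8

8


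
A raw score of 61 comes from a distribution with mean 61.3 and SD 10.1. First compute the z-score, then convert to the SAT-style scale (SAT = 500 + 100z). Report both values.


z = (X - mean) / SD = (61 - 61.3) / 10.1
z = -0.3 / 10.1
z = -0.0297
SAT-scale = SAT = 500 + 100z
Carry z at full precision (z = -0.3 / 10.1) into the conversion:
SAT-scale = 500 + 100 * (-0.3 / 10.1) = 500 + -30 / 10.1
SAT-scale = 500 + -2.9703
SAT-scale = 497.0297

497.0297


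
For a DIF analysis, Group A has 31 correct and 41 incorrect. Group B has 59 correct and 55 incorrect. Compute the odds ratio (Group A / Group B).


Odds_A = 31/41 = 0.7561
Odds_B = 59/55 = 1.0727
OR = Odds_A / Odds_B = 0.7561 / 1.0727
Exactly, OR = (31 * 55) / (41 * 59) = 1705 / 2419
OR = 0.7048

0.7048


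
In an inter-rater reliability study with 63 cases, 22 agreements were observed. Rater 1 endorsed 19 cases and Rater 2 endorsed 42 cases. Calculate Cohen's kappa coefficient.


P_o = 22/63 = 0.349206
P_e = (19*42 + 44*21) / 3969 = 0.433862
kappa = (P_o - P_e) / (1 - P_e)
kappa = (0.349206 - 0.433862) / (1 - 0.433862)
kappa = -0.1495

-0.1495


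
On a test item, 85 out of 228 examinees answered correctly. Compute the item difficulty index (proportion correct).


Item difficulty p = number correct / total examinees
p = 85 / 228
p = 0.3728

0.3728


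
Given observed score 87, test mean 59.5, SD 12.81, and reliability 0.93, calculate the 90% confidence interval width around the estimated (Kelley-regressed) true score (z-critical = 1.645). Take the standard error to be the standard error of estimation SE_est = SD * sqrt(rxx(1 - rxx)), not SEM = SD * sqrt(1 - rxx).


True score estimate = 0.93*87 + 0.07*59.5 = 85.075
SE_est = SD * sqrt(rxx * (1 - rxx)) = 12.81 * sqrt(0.93 * 0.07) = 12.81 * sqrt(0.0651) = 3.268433
CI = T_est +/- z * SE_est, so width = 2 * z * SE_est = 2 * 1.645 * 3.268433
Width = 10.7531

10.7531


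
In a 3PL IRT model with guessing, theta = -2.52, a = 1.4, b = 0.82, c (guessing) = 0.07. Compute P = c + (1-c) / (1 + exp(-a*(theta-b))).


logit = 1.4*(-2.52 - 0.82) = -4.676
P* = 1/(1 + exp(--4.676)) = 0.0092
P = 0.07 + (1 - 0.07) * 0.0092
P = 0.0786

0.0786


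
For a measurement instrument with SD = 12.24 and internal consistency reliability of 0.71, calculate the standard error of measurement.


SEM = SD * sqrt(1 - rxx)
SEM = 12.24 * sqrt(1 - 0.71)
SEM = 12.24 * sqrt(0.29) = 12.24 * 0.538516
SEM = 6.5914

6.5914


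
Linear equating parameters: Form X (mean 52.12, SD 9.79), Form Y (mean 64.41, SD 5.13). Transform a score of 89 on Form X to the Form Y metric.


slope = SD_Y / SD_X = 5.13 / 9.79 ~ 0.524
intercept = mean_Y - slope * mean_X = 64.41 - (5.13 / 9.79) * 52.12 ~ 37.0989
Y = slope * X + intercept. To avoid rounding drift from the rounded slope/intercept, evaluate the equivalent form Y = mean_Y + SD_Y * (X - mean_X) / SD_X at full precision:
Y = 64.41 + 5.13 * (89 - 52.12) / 9.79
Y = 64.41 + 5.13 * 36.88 / 9.79
Y = 64.41 + 189.1944 / 9.79
Y = 64.41 + 19.3253
Y = 83.7353

83.7353


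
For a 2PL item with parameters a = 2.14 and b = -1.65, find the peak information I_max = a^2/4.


For 2PL, max info at theta = b = -1.65
I_max = a^2 / 4 = 2.14^2 / 4
= 4.5796 / 4
I_max = 1.1449

1.1449


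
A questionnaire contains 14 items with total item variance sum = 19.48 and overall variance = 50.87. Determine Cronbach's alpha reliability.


alpha = (k/(k-1)) * (1 - sum(si^2)/s_total^2)
= (14/13) * (1 - 19.48/50.87)
alpha = 0.6645

0.6645


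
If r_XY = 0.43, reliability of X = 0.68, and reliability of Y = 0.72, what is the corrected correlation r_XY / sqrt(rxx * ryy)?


r_corrected = rxy / sqrt(rxx * ryy)
= 0.43 / sqrt(0.68 * 0.72)
= 0.43 / sqrt(0.4896)
= 0.43 / 0.699714
r_corrected = 0.6145

0.6145


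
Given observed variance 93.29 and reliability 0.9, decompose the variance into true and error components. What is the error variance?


var_true = rxx * var_obs = 0.9 * 93.29 = 83.961
var_error = var_obs - var_true
var_error = 93.29 - 83.961
var_error = 9.329

9.329


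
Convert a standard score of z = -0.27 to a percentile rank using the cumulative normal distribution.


CDF(z) = 0.5 * (1 + erf(z/sqrt(2)))
erf(-0.1909) = -0.2128
CDF = 0.3936
Percentile rank = 0.3936 * 100 = 39.36

39.36


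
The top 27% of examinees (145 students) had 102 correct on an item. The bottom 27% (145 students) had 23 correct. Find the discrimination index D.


p_upper = 102/145 = 0.7034
p_lower = 23/145 = 0.1586
D = 0.7034 - 0.1586 = 0.5448

0.5448


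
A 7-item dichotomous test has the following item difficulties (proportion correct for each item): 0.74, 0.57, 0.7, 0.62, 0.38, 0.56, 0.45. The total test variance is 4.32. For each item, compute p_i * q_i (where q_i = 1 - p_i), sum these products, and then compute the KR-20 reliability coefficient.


For each item, compute p_i * q_i:
  Item 1: 0.74 * 0.26 = 0.1924
  Item 2: 0.57 * 0.43 = 0.2451
  Item 3: 0.7 * 0.3 = 0.21
  Item 4: 0.62 * 0.38 = 0.2356
  Item 5: 0.38 * 0.62 = 0.2356
  Item 6: 0.56 * 0.44 = 0.2464
  Item 7: 0.45 * 0.55 = 0.2475
Sum(p_i * q_i) = 0.1924 + 0.2451 + 0.21 + 0.2356 + 0.2356 + 0.2464 + 0.2475 = 1.6126
KR-20 = (k/(k-1)) * (1 - Sum(p_i*q_i) / Var_total)
= (7/6) * (1 - 1.6126/4.32)
= 1.1667 * 0.6267
KR-20 = 0.7312

0.7312


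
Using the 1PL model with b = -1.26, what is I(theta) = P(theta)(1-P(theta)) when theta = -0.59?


P = 1/(1+exp(-(-0.59--1.26))) = 0.6615
I = P*(1-P) = 0.6615 * 0.3385
I = 0.2239

0.2239


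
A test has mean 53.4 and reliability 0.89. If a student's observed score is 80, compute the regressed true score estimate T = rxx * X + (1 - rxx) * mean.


T_est = rxx * X + (1 - rxx) * mean
T_est = 0.89 * 80 + 0.11 * 53.4
T_est = 71.2 + 5.874
T_est = 77.074

77.074


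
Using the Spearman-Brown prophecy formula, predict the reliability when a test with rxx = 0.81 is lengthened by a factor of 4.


r_new = (n * rxx) / (1 + (n-1) * rxx)
r_new = (4 * 0.81) / (1 + 3 * 0.81)
r_new = 3.24 / 3.43
r_new = 0.9446

0.9446


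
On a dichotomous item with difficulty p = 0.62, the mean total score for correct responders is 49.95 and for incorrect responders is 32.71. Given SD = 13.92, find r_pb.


q = 1 - p = 0.38
rpb = ((M1 - M0) / SD) * sqrt(p * q)
rpb = ((49.95 - 32.71) / 13.92) * sqrt(0.62 * 0.38)
rpb = 0.6012

0.6012


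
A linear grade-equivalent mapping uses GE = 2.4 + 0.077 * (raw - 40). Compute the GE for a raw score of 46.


raw - median = 46 - 40 = 6
slope * diff = 0.077 * 6 = 0.462
GE = 2.4 + 0.462
GE = 2.862

2.862


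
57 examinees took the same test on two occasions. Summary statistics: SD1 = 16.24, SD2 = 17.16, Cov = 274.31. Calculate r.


r = cov(X,Y) / (SD_X * SD_Y)
r = 274.31 / (16.24 * 17.16)
r = 274.31 / 278.6784
r = 0.9843

0.9843


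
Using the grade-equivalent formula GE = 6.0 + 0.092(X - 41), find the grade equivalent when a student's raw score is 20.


raw - median = 20 - 41 = -21
slope * diff = 0.092 * -21 = -1.932
GE = 6.0 + -1.932
GE = 4.068

4.068


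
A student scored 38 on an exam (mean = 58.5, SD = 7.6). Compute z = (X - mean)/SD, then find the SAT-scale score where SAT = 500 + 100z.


z = (X - mean) / SD = (38 - 58.5) / 7.6
z = -20.5 / 7.6
z = -2.6974
SAT-scale = SAT = 500 + 100z
Carry z at full precision (z = -20.5 / 7.6) into the conversion:
SAT-scale = 500 + 100 * (-20.5 / 7.6) = 500 + -2050 / 7.6
SAT-scale = 500 + -269.7368
SAT-scale = 230.2632

230.2632


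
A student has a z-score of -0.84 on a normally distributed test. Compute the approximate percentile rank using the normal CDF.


CDF(z) = 0.5 * (1 + erf(z/sqrt(2)))
erf(-0.594) = -0.5991
CDF = 0.2005
Percentile rank = 0.2005 * 100 = 20.05

20.05


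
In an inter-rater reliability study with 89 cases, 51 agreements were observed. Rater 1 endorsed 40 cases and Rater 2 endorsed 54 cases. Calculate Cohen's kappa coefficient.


P_o = 51/89 = 0.573034
P_e = (40*54 + 49*35) / 7921 = 0.489206
kappa = (P_o - P_e) / (1 - P_e)
kappa = (0.573034 - 0.489206) / (1 - 0.489206)
kappa = 0.1641

0.1641


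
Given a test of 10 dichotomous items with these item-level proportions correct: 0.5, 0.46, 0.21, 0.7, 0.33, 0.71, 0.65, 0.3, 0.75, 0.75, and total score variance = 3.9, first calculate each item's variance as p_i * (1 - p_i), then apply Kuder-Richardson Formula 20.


For each item, compute p_i * q_i:
  Item 1: 0.5 * 0.5 = 0.25
  Item 2: 0.46 * 0.54 = 0.2484
  Item 3: 0.21 * 0.79 = 0.1659
  Item 4: 0.7 * 0.3 = 0.21
  Item 5: 0.33 * 0.67 = 0.2211
  Item 6: 0.71 * 0.29 = 0.2059
  Item 7: 0.65 * 0.35 = 0.2275
  Item 8: 0.3 * 0.7 = 0.21
  Item 9: 0.75 * 0.25 = 0.1875
  Item 10: 0.75 * 0.25 = 0.1875
Sum(p_i * q_i) = 0.25 + 0.2484 + 0.1659 + 0.21 + 0.2211 + 0.2059 + 0.2275 + 0.21 + 0.1875 + 0.1875 = 2.1138
KR-20 = (k/(k-1)) * (1 - Sum(p_i*q_i) / Var_total)
= (10/9) * (1 - 2.1138/3.9)
= 1.1111 * 0.458
KR-20 = 0.5089

0.5089


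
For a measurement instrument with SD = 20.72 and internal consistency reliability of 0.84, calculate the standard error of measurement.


SEM = SD * sqrt(1 - rxx)
SEM = 20.72 * sqrt(1 - 0.84)
SEM = 20.72 * sqrt(0.16) = 20.72 * 0.4
SEM = 8.288

8.288


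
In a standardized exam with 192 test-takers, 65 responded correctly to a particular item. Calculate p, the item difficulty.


Item difficulty p = number correct / total examinees
p = 65 / 192
p = 0.3385

0.3385


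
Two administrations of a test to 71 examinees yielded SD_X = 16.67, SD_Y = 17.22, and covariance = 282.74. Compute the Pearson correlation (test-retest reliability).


r = cov(X,Y) / (SD_X * SD_Y)
r = 282.74 / (16.67 * 17.22)
r = 282.74 / 287.0574
r = 0.985

0.985


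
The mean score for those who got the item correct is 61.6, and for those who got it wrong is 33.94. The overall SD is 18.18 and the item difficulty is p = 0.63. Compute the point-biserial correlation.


q = 1 - p = 0.37
rpb = ((M1 - M0) / SD) * sqrt(p * q)
rpb = ((61.6 - 33.94) / 18.18) * sqrt(0.63 * 0.37)
rpb = 0.7346

0.7346


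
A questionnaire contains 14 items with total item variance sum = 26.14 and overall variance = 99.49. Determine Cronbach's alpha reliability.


alpha = (k/(k-1)) * (1 - sum(si^2)/s_total^2)
= (14/13) * (1 - 26.14/99.49)
alpha = 0.794

0.794


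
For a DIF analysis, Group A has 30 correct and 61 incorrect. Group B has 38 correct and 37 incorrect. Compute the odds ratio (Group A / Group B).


Odds_A = 30/61 = 0.4918
Odds_B = 38/37 = 1.027
OR = Odds_A / Odds_B = 0.4918 / 1.027
Exactly, OR = (30 * 37) / (61 * 38) = 1110 / 2318
OR = 0.4789

0.4789


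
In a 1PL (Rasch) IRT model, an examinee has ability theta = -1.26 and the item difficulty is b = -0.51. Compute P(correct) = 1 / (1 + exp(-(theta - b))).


theta - b = -1.26 - -0.51 = -0.75
exp(-(theta - b)) = exp(0.75) = 2.117
P = 1 / (1 + 2.117)
P = 0.3208

0.3208


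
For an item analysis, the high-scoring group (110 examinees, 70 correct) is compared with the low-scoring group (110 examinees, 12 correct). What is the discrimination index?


p_upper = 70/110 = 0.6364
p_lower = 12/110 = 0.1091
D = 0.6364 - 0.1091 = 0.5273

0.5273


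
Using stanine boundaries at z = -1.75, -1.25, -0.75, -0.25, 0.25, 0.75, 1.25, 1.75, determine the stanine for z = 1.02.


Stanine boundaries: [-1.75, -1.25, -0.75, -0.25, 0.25, 0.75, 1.25, 1.75]
z = 1.02
Check each boundary:
  z >= -1.75 -> could be stanine 2
  z >= -1.25 -> could be stanine 3
  z >= -0.75 -> could be stanine 4
  z >= -0.25 -> could be stanine 5
  z >= 0.25 -> could be stanine 6
  z >= 0.75 -> could be stanine 7
  z < 1.25
  z < 1.75
Highest qualifying boundary gives stanine = 7

7


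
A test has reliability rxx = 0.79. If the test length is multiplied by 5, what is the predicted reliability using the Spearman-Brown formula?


r_new = (n * rxx) / (1 + (n-1) * rxx)
r_new = (5 * 0.79) / (1 + 4 * 0.79)
r_new = 3.95 / 4.16
r_new = 0.9495

0.9495


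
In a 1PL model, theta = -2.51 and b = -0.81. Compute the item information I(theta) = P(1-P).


P = 1/(1+exp(-(-2.51--0.81))) = 0.1545
I = P*(1-P) = 0.1545 * 0.8455
I = 0.1306

0.1306


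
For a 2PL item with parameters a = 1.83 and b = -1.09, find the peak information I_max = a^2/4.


For 2PL, max info at theta = b = -1.09
I_max = a^2 / 4 = 1.83^2 / 4
= 3.3489 / 4
I_max = 0.8372

0.8372


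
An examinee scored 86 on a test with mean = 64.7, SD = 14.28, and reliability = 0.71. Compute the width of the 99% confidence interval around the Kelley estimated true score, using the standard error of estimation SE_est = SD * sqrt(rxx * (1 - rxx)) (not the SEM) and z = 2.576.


True score estimate = 0.71*86 + 0.29*64.7 = 79.823
SE_est = SD * sqrt(rxx * (1 - rxx)) = 14.28 * sqrt(0.71 * 0.29) = 14.28 * sqrt(0.2059) = 6.479722
CI = T_est +/- z * SE_est, so width = 2 * z * SE_est = 2 * 2.576 * 6.479722
Width = 33.3835

33.3835


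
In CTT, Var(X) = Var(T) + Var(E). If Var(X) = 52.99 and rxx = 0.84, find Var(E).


var_true = rxx * var_obs = 0.84 * 52.99 = 44.5116
var_error = var_obs - var_true
var_error = 52.99 - 44.5116
var_error = 8.4784

8.4784


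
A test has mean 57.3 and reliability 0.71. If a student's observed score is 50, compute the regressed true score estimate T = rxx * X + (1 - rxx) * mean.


T_est = rxx * X + (1 - rxx) * mean
T_est = 0.71 * 50 + 0.29 * 57.3
T_est = 35.5 + 16.617
T_est = 52.117

52.117


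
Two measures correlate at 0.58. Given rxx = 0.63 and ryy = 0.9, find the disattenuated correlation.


r_corrected = rxy / sqrt(rxx * ryy)
= 0.58 / sqrt(0.63 * 0.9)
= 0.58 / sqrt(0.567)
= 0.58 / 0.752994
r_corrected = 0.7703

0.7703


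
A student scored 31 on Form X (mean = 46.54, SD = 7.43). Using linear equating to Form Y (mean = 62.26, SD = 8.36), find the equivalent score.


slope = SD_Y / SD_X = 8.36 / 7.43 ~ 1.1252
intercept = mean_Y - slope * mean_X = 62.26 - (8.36 / 7.43) * 46.54 ~ 9.8947
Y = slope * X + intercept. To avoid rounding drift from the rounded slope/intercept, evaluate the equivalent form Y = mean_Y + SD_Y * (X - mean_X) / SD_X at full precision:
Y = 62.26 + 8.36 * (31 - 46.54) / 7.43
Y = 62.26 - 8.36 * 15.54 / 7.43
Y = 62.26 - 129.9144 / 7.43
Y = 62.26 - 17.4851
Y = 44.7749

44.7749


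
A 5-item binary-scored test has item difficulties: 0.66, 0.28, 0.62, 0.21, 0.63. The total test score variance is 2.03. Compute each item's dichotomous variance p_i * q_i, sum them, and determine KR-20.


For each item, compute p_i * q_i:
  Item 1: 0.66 * 0.34 = 0.2244
  Item 2: 0.28 * 0.72 = 0.2016
  Item 3: 0.62 * 0.38 = 0.2356
  Item 4: 0.21 * 0.79 = 0.1659
  Item 5: 0.63 * 0.37 = 0.2331
Sum(p_i * q_i) = 0.2244 + 0.2016 + 0.2356 + 0.1659 + 0.2331 = 1.0606
KR-20 = (k/(k-1)) * (1 - Sum(p_i*q_i) / Var_total)
= (5/4) * (1 - 1.0606/2.03)
= 1.25 * 0.4775
KR-20 = 0.5969

0.5969


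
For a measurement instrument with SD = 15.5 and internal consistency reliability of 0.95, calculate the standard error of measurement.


SEM = SD * sqrt(1 - rxx)
SEM = 15.5 * sqrt(1 - 0.95)
SEM = 15.5 * sqrt(0.05) = 15.5 * 0.223607
SEM = 3.4659

3.4659


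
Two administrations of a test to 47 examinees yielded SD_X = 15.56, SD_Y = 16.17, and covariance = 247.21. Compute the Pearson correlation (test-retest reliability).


r = cov(X,Y) / (SD_X * SD_Y)
r = 247.21 / (15.56 * 16.17)
r = 247.21 / 251.6052
r = 0.9825

0.9825


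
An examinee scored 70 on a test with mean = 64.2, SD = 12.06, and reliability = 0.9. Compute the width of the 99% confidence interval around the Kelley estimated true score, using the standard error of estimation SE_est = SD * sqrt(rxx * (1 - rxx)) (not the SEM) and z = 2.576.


True score estimate = 0.9*70 + 0.1*64.2 = 69.42
SE_est = SD * sqrt(rxx * (1 - rxx)) = 12.06 * sqrt(0.9 * 0.1) = 12.06 * sqrt(0.09) = 3.618
CI = T_est +/- z * SE_est, so width = 2 * z * SE_est = 2 * 2.576 * 3.618
Width = 18.6399

18.6399


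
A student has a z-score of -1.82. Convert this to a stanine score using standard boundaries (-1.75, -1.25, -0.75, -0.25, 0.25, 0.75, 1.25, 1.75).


Stanine boundaries: [-1.75, -1.25, -0.75, -0.25, 0.25, 0.75, 1.25, 1.75]
z = -1.82
Check each boundary:
  z < -1.75
  z < -1.25
  z < -0.75
  z < -0.25
  z < 0.25
  z < 0.75
  z < 1.25
  z < 1.75
Highest qualifying boundary gives stanine = 1

1


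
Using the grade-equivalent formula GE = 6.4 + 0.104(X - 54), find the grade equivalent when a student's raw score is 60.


raw - median = 60 - 54 = 6
slope * diff = 0.104 * 6 = 0.624
GE = 6.4 + 0.624
GE = 7.024

7.024


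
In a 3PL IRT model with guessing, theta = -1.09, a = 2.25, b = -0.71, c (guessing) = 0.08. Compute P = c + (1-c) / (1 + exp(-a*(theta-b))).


logit = 2.25*(-1.09 - -0.71) = -0.855
P* = 1/(1 + exp(--0.855)) = 0.2984
P = 0.08 + (1 - 0.08) * 0.2984
P = 0.3545

0.3545


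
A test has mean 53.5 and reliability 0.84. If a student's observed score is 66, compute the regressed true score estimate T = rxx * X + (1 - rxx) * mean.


T_est = rxx * X + (1 - rxx) * mean
T_est = 0.84 * 66 + 0.16 * 53.5
T_est = 55.44 + 8.56
T_est = 64.0

64.0


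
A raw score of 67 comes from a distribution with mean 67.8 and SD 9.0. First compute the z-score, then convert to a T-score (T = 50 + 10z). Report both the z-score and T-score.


z = (X - mean) / SD = (67 - 67.8) / 9.0
z = -0.8 / 9.0
z = -0.0889
T-score = T = 50 + 10z
Carry z at full precision (z = -0.8 / 9.0) into the conversion:
T-score = 50 + 10 * (-0.8 / 9.0) = 50 + -8 / 9.0
T-score = 50 + -0.8889
T-score = 49.1111

49.1111


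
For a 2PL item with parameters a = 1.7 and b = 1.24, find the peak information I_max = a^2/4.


For 2PL, max info at theta = b = 1.24
I_max = a^2 / 4 = 1.7^2 / 4
= 2.89 / 4
I_max = 0.7225

0.7225


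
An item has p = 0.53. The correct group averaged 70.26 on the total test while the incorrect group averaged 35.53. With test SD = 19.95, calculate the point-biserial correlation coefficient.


q = 1 - p = 0.47
rpb = ((M1 - M0) / SD) * sqrt(p * q)
rpb = ((70.26 - 35.53) / 19.95) * sqrt(0.53 * 0.47)
rpb = 0.8689

0.8689


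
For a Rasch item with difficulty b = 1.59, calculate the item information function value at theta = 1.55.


P = 1/(1+exp(-(1.55-1.59))) = 0.49
I = P*(1-P) = 0.49 * 0.51
I = 0.2499

0.2499


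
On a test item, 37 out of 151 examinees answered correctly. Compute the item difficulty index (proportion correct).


Item difficulty p = number correct / total examinees
p = 37 / 151
p = 0.245

0.245


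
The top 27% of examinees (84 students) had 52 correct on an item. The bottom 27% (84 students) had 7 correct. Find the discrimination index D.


p_upper = 52/84 = 0.619
p_lower = 7/84 = 0.0833
D = 0.619 - 0.0833 = 0.5357

0.5357


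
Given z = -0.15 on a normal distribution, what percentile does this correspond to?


CDF(z) = 0.5 * (1 + erf(z/sqrt(2)))
erf(-0.1061) = -0.1192
CDF = 0.4404
Percentile rank = 0.4404 * 100 = 44.04

44.04


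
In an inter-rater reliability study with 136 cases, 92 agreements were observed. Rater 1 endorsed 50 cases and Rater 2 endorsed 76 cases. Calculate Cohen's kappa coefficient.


P_o = 92/136 = 0.676471
P_e = (50*76 + 86*60) / 18496 = 0.484429
kappa = (P_o - P_e) / (1 - P_e)
kappa = (0.676471 - 0.484429) / (1 - 0.484429)
kappa = 0.3725

0.3725


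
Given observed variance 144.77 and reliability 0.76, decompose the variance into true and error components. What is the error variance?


var_true = rxx * var_obs = 0.76 * 144.77 = 110.0252
var_error = var_obs - var_true
var_error = 144.77 - 110.0252
var_error = 34.7448

34.7448


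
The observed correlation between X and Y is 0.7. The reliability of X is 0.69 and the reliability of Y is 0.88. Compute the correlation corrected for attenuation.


r_corrected = rxy / sqrt(rxx * ryy)
= 0.7 / sqrt(0.69 * 0.88)
= 0.7 / sqrt(0.6072)
= 0.7 / 0.77923
r_corrected = 0.8983

0.8983


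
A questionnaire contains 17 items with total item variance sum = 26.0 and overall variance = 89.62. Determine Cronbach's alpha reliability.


alpha = (k/(k-1)) * (1 - sum(si^2)/s_total^2)
= (17/16) * (1 - 26.0/89.62)
alpha = 0.7543

0.7543


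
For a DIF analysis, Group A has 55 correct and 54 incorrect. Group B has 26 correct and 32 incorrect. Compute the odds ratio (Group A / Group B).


Odds_A = 55/54 = 1.0185
Odds_B = 26/32 = 0.8125
OR = Odds_A / Odds_B = 1.0185 / 0.8125
Exactly, OR = (55 * 32) / (54 * 26) = 1760 / 1404
OR = 1.2536

1.2536


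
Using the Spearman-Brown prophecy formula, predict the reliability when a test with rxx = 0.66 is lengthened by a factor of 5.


r_new = (n * rxx) / (1 + (n-1) * rxx)
r_new = (5 * 0.66) / (1 + 4 * 0.66)
r_new = 3.3 / 3.64
r_new = 0.9066

0.9066


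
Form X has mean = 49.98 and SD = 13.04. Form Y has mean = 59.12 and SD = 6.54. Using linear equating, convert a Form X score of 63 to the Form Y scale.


slope = SD_Y / SD_X = 6.54 / 13.04 ~ 0.5015
intercept = mean_Y - slope * mean_X = 59.12 - (6.54 / 13.04) * 49.98 ~ 34.0533
Y = slope * X + intercept. To avoid rounding drift from the rounded slope/intercept, evaluate the equivalent form Y = mean_Y + SD_Y * (X - mean_X) / SD_X at full precision:
Y = 59.12 + 6.54 * (63 - 49.98) / 13.04
Y = 59.12 + 6.54 * 13.02 / 13.04
Y = 59.12 + 85.1508 / 13.04
Y = 59.12 + 6.53
Y = 65.65

65.65


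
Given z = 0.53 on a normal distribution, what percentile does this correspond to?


CDF(z) = 0.5 * (1 + erf(z/sqrt(2)))
erf(0.3748) = 0.4039
CDF = 0.7019
Percentile rank = 0.7019 * 100 = 70.19

70.19


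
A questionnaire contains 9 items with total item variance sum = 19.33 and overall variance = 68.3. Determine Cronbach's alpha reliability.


alpha = (k/(k-1)) * (1 - sum(si^2)/s_total^2)
= (9/8) * (1 - 19.33/68.3)
alpha = 0.8066

0.8066


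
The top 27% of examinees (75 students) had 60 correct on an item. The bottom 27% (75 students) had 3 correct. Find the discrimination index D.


p_upper = 60/75 = 0.8
p_lower = 3/75 = 0.04
D = 0.8 - 0.04 = 0.76

0.76


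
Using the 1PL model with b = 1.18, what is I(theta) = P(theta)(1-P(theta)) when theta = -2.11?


P = 1/(1+exp(-(-2.11-1.18))) = 0.0359
I = P*(1-P) = 0.0359 * 0.9641
I = 0.0346

0.0346


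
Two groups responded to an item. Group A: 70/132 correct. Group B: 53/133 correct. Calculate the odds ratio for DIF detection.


Odds_A = 70/62 = 1.129
Odds_B = 53/80 = 0.6625
OR = Odds_A / Odds_B = 1.129 / 0.6625
Exactly, OR = (70 * 80) / (62 * 53) = 5600 / 3286
OR = 1.7042

1.7042


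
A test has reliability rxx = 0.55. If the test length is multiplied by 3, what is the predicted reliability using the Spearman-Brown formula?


r_new = (n * rxx) / (1 + (n-1) * rxx)
r_new = (3 * 0.55) / (1 + 2 * 0.55)
r_new = 1.65 / 2.1
r_new = 0.7857

0.7857


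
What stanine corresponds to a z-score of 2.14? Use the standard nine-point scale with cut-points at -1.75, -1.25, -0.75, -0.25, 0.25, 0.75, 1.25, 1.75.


Stanine boundaries: [-1.75, -1.25, -0.75, -0.25, 0.25, 0.75, 1.25, 1.75]
z = 2.14
Check each boundary:
  z >= -1.75 -> could be stanine 2
  z >= -1.25 -> could be stanine 3
  z >= -0.75 -> could be stanine 4
  z >= -0.25 -> could be stanine 5
  z >= 0.25 -> could be stanine 6
  z >= 0.75 -> could be stanine 7
  z >= 1.25 -> could be stanine 8
  z >= 1.75 -> could be stanine 9
Highest qualifying boundary gives stanine = 9

9


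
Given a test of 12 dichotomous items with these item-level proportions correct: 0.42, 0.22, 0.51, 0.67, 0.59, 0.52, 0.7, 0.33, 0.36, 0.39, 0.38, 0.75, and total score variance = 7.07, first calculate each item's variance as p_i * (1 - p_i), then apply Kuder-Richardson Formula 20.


For each item, compute p_i * q_i:
  Item 1: 0.42 * 0.58 = 0.2436
  Item 2: 0.22 * 0.78 = 0.1716
  Item 3: 0.51 * 0.49 = 0.2499
  Item 4: 0.67 * 0.33 = 0.2211
  Item 5: 0.59 * 0.41 = 0.2419
  Item 6: 0.52 * 0.48 = 0.2496
  Item 7: 0.7 * 0.3 = 0.21
  Item 8: 0.33 * 0.67 = 0.2211
  Item 9: 0.36 * 0.64 = 0.2304
  Item 10: 0.39 * 0.61 = 0.2379
  Item 11: 0.38 * 0.62 = 0.2356
  Item 12: 0.75 * 0.25 = 0.1875
Sum(p_i * q_i) = 0.2436 + 0.1716 + 0.2499 + 0.2211 + 0.2419 + 0.2496 + 0.21 + 0.2211 + 0.2304 + 0.2379 + 0.2356 + 0.1875 = 2.7002
KR-20 = (k/(k-1)) * (1 - Sum(p_i*q_i) / Var_total)
= (12/11) * (1 - 2.7002/7.07)
= 1.0909 * 0.6181
KR-20 = 0.6743

0.6743


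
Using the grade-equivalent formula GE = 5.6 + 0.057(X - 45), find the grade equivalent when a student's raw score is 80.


raw - median = 80 - 45 = 35
slope * diff = 0.057 * 35 = 1.995
GE = 5.6 + 1.995
GE = 7.595

7.595


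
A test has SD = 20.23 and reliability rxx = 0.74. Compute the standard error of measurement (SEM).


SEM = SD * sqrt(1 - rxx)
SEM = 20.23 * sqrt(1 - 0.74)
SEM = 20.23 * sqrt(0.26) = 20.23 * 0.509902
SEM = 10.3153

10.3153


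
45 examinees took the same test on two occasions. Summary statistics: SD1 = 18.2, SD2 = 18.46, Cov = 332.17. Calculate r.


r = cov(X,Y) / (SD_X * SD_Y)
r = 332.17 / (18.2 * 18.46)
r = 332.17 / 335.972
r = 0.9887

0.9887


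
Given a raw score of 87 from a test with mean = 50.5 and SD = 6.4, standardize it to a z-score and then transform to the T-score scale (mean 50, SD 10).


z = (X - mean) / SD = (87 - 50.5) / 6.4
z = 36.5 / 6.4
z = 5.7031
T-score = T = 50 + 10z
Carry z at full precision (z = 36.5 / 6.4) into the conversion:
T-score = 50 + 10 * (36.5 / 6.4) = 50 + 365 / 6.4
T-score = 50 + 57.0312
T-score = 107.0312

107.0312


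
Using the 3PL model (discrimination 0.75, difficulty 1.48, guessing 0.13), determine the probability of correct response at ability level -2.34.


logit = 0.75*(-2.34 - 1.48) = -2.865
P* = 1/(1 + exp(--2.865)) = 0.0539
P = 0.13 + (1 - 0.13) * 0.0539
P = 0.1769

0.1769


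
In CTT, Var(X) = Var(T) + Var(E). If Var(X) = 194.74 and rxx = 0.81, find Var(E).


var_true = rxx * var_obs = 0.81 * 194.74 = 157.7394
var_error = var_obs - var_true
var_error = 194.74 - 157.7394
var_error = 37.0006

37.0006


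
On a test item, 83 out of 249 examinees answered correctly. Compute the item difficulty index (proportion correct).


Item difficulty p = number correct / total examinees
p = 83 / 249
p = 0.3333

0.3333


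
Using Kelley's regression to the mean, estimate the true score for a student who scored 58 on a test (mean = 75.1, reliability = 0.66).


T_est = rxx * X + (1 - rxx) * mean
T_est = 0.66 * 58 + 0.34 * 75.1
T_est = 38.28 + 25.534
T_est = 63.814

63.814


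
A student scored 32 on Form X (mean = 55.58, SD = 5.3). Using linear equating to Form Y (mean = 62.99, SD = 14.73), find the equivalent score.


slope = SD_Y / SD_X = 14.73 / 5.3 ~ 2.7792
intercept = mean_Y - slope * mean_X = 62.99 - (14.73 / 5.3) * 55.58 ~ -91.4805
Y = slope * X + intercept. To avoid rounding drift from the rounded slope/intercept, evaluate the equivalent form Y = mean_Y + SD_Y * (X - mean_X) / SD_X at full precision:
Y = 62.99 + 14.73 * (32 - 55.58) / 5.3
Y = 62.99 - 14.73 * 23.58 / 5.3
Y = 62.99 - 347.3334 / 5.3
Y = 62.99 - 65.5346
Y = -2.5446

-2.5446


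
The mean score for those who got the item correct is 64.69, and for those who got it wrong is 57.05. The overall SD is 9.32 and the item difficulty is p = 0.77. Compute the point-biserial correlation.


q = 1 - p = 0.23
rpb = ((M1 - M0) / SD) * sqrt(p * q)
rpb = ((64.69 - 57.05) / 9.32) * sqrt(0.77 * 0.23)
rpb = 0.345

0.345


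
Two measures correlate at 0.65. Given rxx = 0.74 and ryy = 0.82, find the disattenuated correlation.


r_corrected = rxy / sqrt(rxx * ryy)
= 0.65 / sqrt(0.74 * 0.82)
= 0.65 / sqrt(0.6068)
= 0.65 / 0.778974
r_corrected = 0.8344

0.8344


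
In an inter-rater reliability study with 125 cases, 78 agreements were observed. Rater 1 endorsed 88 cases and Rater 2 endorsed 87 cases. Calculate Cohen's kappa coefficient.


P_o = 78/125 = 0.624
P_e = (88*87 + 37*38) / 15625 = 0.579968
kappa = (P_o - P_e) / (1 - P_e)
kappa = (0.624 - 0.579968) / (1 - 0.579968)
kappa = 0.1048

0.1048


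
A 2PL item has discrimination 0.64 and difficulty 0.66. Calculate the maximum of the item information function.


For 2PL, max info at theta = b = 0.66
I_max = a^2 / 4 = 0.64^2 / 4
= 0.4096 / 4
I_max = 0.1024

0.1024


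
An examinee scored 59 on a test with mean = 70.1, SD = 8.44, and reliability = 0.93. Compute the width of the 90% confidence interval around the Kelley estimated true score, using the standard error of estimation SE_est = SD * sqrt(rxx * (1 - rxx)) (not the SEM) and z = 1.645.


True score estimate = 0.93*59 + 0.07*70.1 = 59.777
SE_est = SD * sqrt(rxx * (1 - rxx)) = 8.44 * sqrt(0.93 * 0.07) = 8.44 * sqrt(0.0651) = 2.153441
CI = T_est +/- z * SE_est, so width = 2 * z * SE_est = 2 * 1.645 * 2.153441
Width = 7.0848

7.0848


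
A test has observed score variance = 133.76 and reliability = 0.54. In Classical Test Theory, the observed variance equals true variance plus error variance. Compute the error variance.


var_true = rxx * var_obs = 0.54 * 133.76 = 72.2304
var_error = var_obs - var_true
var_error = 133.76 - 72.2304
var_error = 61.5296

61.5296


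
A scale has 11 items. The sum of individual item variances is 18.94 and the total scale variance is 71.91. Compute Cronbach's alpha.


alpha = (k/(k-1)) * (1 - sum(si^2)/s_total^2)
= (11/10) * (1 - 18.94/71.91)
alpha = 0.8103

0.8103


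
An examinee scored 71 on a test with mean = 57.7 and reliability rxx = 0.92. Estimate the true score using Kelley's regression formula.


T_est = rxx * X + (1 - rxx) * mean
T_est = 0.92 * 71 + 0.08 * 57.7
T_est = 65.32 + 4.616
T_est = 69.936

69.936


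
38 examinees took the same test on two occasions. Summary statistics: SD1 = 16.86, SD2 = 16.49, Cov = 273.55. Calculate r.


r = cov(X,Y) / (SD_X * SD_Y)
r = 273.55 / (16.86 * 16.49)
r = 273.55 / 278.0214
r = 0.9839

0.9839


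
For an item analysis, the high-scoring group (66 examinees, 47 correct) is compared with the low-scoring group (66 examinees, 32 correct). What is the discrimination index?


p_upper = 47/66 = 0.7121
p_lower = 32/66 = 0.4848
D = 0.7121 - 0.4848 = 0.2273

0.2273


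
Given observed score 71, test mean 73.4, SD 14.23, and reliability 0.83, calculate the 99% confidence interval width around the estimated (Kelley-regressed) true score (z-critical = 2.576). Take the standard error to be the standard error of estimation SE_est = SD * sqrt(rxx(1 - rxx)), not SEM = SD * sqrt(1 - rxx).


True score estimate = 0.83*71 + 0.17*73.4 = 71.408
SE_est = SD * sqrt(rxx * (1 - rxx)) = 14.23 * sqrt(0.83 * 0.17) = 14.23 * sqrt(0.1411) = 5.345255
CI = T_est +/- z * SE_est, so width = 2 * z * SE_est = 2 * 2.576 * 5.345255
Width = 27.5388

27.5388


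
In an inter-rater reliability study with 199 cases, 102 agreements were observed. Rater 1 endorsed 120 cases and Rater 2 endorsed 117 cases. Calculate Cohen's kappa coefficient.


P_o = 102/199 = 0.512563
P_e = (120*117 + 79*82) / 39601 = 0.518118
kappa = (P_o - P_e) / (1 - P_e)
kappa = (0.512563 - 0.518118) / (1 - 0.518118)
kappa = -0.0115

-0.0115


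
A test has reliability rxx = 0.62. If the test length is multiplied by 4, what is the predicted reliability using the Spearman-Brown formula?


r_new = (n * rxx) / (1 + (n-1) * rxx)
r_new = (4 * 0.62) / (1 + 3 * 0.62)
r_new = 2.48 / 2.86
r_new = 0.8671

0.8671


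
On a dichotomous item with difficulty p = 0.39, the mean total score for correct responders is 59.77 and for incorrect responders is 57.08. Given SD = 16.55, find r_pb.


q = 1 - p = 0.61
rpb = ((M1 - M0) / SD) * sqrt(p * q)
rpb = ((59.77 - 57.08) / 16.55) * sqrt(0.39 * 0.61)
rpb = 0.0793

0.0793


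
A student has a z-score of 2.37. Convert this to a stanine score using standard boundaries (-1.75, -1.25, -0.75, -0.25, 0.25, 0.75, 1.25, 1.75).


Stanine boundaries: [-1.75, -1.25, -0.75, -0.25, 0.25, 0.75, 1.25, 1.75]
z = 2.37
Check each boundary:
  z >= -1.75 -> could be stanine 2
  z >= -1.25 -> could be stanine 3
  z >= -0.75 -> could be stanine 4
  z >= -0.25 -> could be stanine 5
  z >= 0.25 -> could be stanine 6
  z >= 0.75 -> could be stanine 7
  z >= 1.25 -> could be stanine 8
  z >= 1.75 -> could be stanine 9
Highest qualifying boundary gives stanine = 9

9


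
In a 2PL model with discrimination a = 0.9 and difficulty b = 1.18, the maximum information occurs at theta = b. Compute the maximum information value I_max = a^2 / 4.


For 2PL, max info at theta = b = 1.18
I_max = a^2 / 4 = 0.9^2 / 4
= 0.81 / 4
I_max = 0.2025

0.2025


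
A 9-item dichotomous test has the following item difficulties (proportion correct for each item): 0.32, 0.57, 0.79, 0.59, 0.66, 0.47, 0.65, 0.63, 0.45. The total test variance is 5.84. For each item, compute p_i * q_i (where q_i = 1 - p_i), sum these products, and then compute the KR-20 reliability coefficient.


For each item, compute p_i * q_i:
  Item 1: 0.32 * 0.68 = 0.2176
  Item 2: 0.57 * 0.43 = 0.2451
  Item 3: 0.79 * 0.21 = 0.1659
  Item 4: 0.59 * 0.41 = 0.2419
  Item 5: 0.66 * 0.34 = 0.2244
  Item 6: 0.47 * 0.53 = 0.2491
  Item 7: 0.65 * 0.35 = 0.2275
  Item 8: 0.63 * 0.37 = 0.2331
  Item 9: 0.45 * 0.55 = 0.2475
Sum(p_i * q_i) = 0.2176 + 0.2451 + 0.1659 + 0.2419 + 0.2244 + 0.2491 + 0.2275 + 0.2331 + 0.2475 = 2.0521
KR-20 = (k/(k-1)) * (1 - Sum(p_i*q_i) / Var_total)
= (9/8) * (1 - 2.0521/5.84)
= 1.125 * 0.6486
KR-20 = 0.7297

0.7297


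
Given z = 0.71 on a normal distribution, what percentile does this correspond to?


CDF(z) = 0.5 * (1 + erf(z/sqrt(2)))
erf(0.502) = 0.5223
CDF = 0.7611
Percentile rank = 0.7611 * 100 = 76.11

76.11


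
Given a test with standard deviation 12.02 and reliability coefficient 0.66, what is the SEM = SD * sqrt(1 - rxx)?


SEM = SD * sqrt(1 - rxx)
SEM = 12.02 * sqrt(1 - 0.66)
SEM = 12.02 * sqrt(0.34) = 12.02 * 0.583095
SEM = 7.0088

7.0088


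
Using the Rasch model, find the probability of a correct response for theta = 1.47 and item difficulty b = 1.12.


theta - b = 1.47 - 1.12 = 0.35
exp(-(theta - b)) = exp(-0.35) = 0.7047
P = 1 / (1 + 0.7047)
P = 0.5866

0.5866


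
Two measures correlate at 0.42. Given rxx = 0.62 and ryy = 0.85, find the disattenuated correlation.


r_corrected = rxy / sqrt(rxx * ryy)
= 0.42 / sqrt(0.62 * 0.85)
= 0.42 / sqrt(0.527)
= 0.42 / 0.725948
r_corrected = 0.5786

0.5786


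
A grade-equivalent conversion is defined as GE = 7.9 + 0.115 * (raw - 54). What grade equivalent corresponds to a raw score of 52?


raw - median = 52 - 54 = -2
slope * diff = 0.115 * -2 = -0.23
GE = 7.9 + -0.23
GE = 7.67

7.67


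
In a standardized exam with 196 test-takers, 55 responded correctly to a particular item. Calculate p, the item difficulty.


Item difficulty p = number correct / total examinees
p = 55 / 196
p = 0.2806

0.2806


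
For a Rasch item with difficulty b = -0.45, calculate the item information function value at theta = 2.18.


P = 1/(1+exp(-(2.18--0.45))) = 0.9328
I = P*(1-P) = 0.9328 * 0.0672
I = 0.0627

0.0627


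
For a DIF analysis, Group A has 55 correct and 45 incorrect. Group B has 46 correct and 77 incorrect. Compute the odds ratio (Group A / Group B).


Odds_A = 55/45 = 1.2222
Odds_B = 46/77 = 0.5974
OR = Odds_A / Odds_B = 1.2222 / 0.5974
Exactly, OR = (55 * 77) / (45 * 46) = 4235 / 2070
OR = 2.0459

2.0459


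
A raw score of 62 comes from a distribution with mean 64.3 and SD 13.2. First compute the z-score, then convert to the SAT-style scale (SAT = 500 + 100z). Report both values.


z = (X - mean) / SD = (62 - 64.3) / 13.2
z = -2.3 / 13.2
z = -0.1742
SAT-scale = SAT = 500 + 100z
Carry z at full precision (z = -2.3 / 13.2) into the conversion:
SAT-scale = 500 + 100 * (-2.3 / 13.2) = 500 + -230 / 13.2
SAT-scale = 500 + -17.4242
SAT-scale = 482.5758

482.5758
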